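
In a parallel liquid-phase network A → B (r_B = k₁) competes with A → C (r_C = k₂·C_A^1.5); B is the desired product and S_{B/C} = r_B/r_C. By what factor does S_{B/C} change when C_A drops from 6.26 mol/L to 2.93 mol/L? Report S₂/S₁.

3.12

S_{B/C} = (k₁/k₂)·C_A^-1.5, so S₂/S₁ = (C_{A,2}/C_{A,1})^-1.5.
= (2.93/6.26)^(-1.5) = (0.4681)^(-1.5) = 3.12.
Selectivity toward B rises as C_A falls — low-concentration operation is favoured.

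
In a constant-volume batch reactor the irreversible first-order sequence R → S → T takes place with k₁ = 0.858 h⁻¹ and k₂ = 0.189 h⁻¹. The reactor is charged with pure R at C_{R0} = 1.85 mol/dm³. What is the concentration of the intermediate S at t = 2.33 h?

1.21 mol/dm³

Solving the coupled first-order balances gives C_S(t) = [k₁/(k₂−k₁)]·C_{R0}·(e^(−k₁t) − e^(−k₂t)).
e^(−k₁t) = e^(−0.858×2.33) = e^(−1.999) = 0.1355; e^(−k₂t) = e^(−0.4404) = 0.6438.
C_S = 0.858×1.85/(0.189−0.858) × (0.1355−0.6438) = (-2.373)×(-0.5083) = 1.206 mol/dm³.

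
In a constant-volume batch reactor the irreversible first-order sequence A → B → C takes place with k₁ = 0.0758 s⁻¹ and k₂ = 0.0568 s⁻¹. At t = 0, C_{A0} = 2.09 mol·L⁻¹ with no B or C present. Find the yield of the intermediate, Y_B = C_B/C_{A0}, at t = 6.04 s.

Solving the coupled first-order balances gives C_B(t) = [k₁/(k₂−k₁)]·C_{A0}·(e^(−k₁t) − e^(−k₂t)).
e^(−k₁t) = e^(−0.0758×6.04) = e^(−0.4578) = 0.6327; e^(−k₂t) = e^(−0.3431) = 0.7096.
C_B = 0.0758×2.09/(0.0568−0.0758) × (0.6327−0.7096) = (-8.338)×(-0.07693) = 0.6415 mol·L⁻¹.
Y_B = C_B/C_{A0} = 0.6415/2.09 = 0.307.

0.307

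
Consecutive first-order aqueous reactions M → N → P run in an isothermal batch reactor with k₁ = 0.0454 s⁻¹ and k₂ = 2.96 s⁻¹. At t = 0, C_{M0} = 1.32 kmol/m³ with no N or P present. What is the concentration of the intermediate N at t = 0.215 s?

Solving the coupled first-order balances gives C_N(t) = [k₁/(k₂−k₁)]·C_{M0}·(e^(−k₁t) − e^(−k₂t)).
e^(−k₁t) = e^(−0.0454×0.215) = e^(−0.009761) = 0.9903; e^(−k₂t) = e^(−0.6364) = 0.5292.
C_N = 0.0454×1.32/(2.96−0.0454) × (0.9903−0.5292) = 0.02056×0.4611 = 0.009481 kmol/m³.

0.00948 kmol/m³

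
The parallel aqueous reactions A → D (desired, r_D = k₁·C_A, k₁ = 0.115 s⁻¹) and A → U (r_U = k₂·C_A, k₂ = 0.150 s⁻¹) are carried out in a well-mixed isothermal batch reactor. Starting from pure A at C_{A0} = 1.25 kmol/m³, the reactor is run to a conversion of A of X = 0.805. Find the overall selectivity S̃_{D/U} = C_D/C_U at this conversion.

0.767

C_A = C_{A0}(1−X) = 0.2437 kmol/m³.
Both paths are first order in A, so the instantaneous fraction to D is constant: dC_D/d(−C_A) = k₁/(k₁+k₂) = 0.4340.
C_D = 0.4340·(C_{A0}−C_A) = 0.4340×1.006 = 0.437 kmol/m³.
C_U = (C_{A0}−C_A)−C_D = 0.5696 kmol/m³; S̃_{D/U} = 0.4367/0.5696 = 0.767.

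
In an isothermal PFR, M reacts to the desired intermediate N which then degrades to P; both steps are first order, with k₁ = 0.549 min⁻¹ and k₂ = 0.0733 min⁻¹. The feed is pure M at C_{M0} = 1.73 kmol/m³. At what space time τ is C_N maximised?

4.23 min

For first-order series the maximum of C_N occurs at τ_opt = ln(k₂/k₁)/(k₂−k₁).
= ln(0.0733/0.549)/(0.0733−0.549) = ln(0.1335)/-0.4757 = -2.014/-0.4757 = 4.23 min.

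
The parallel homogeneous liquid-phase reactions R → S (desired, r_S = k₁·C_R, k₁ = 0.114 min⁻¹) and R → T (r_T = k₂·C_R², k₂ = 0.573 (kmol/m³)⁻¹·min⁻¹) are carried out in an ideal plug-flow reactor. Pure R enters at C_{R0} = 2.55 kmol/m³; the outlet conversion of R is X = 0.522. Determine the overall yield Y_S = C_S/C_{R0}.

0.0517

C_R = C_{R0}(1−X) = 1.219 kmol/m³.
Along a PFR/batch, dC_S/dC_R = −r_S/(r_S+r_T) = −k₁/(k₁+k₂·C_R).
Integrating from C_{R0} to C_R: C_S = (0.114/0.573)·ln[(0.114+0.573·2.55)/(0.114+0.573·1.22)] = 0.1990·ln(1.575/0.8124) = 0.1317 kmol/m³.
Y_S = C_S/C_{R0} = 0.1317/2.55 = 0.0517.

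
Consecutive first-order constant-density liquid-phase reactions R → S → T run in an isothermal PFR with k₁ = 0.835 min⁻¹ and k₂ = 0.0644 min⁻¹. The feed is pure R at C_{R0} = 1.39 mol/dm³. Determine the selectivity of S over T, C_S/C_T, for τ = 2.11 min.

The intermediate concentration in a first-order A→B→C sequence is C_S = k₁C_{R0}(e^(−k₁τ) − e^(−k₂τ))/(k₂−k₁).
e^(−k₁τ) = e^(−0.835×2.11) = e^(−1.762) = 0.1717; e^(−k₂τ) = e^(−0.1359) = 0.8729.
C_S = 0.835×1.39/(0.0644−0.835) × (0.1717−0.8729) = (-1.506)×(-0.7012) = 1.056 mol/dm³.
C_R = C_{R0}e^(−k₁τ) = 0.2387 mol/dm³, so C_T = C_{R0}−C_R−C_S = 0.09515 mol/dm³; C_S/C_T = 11.1.

11.1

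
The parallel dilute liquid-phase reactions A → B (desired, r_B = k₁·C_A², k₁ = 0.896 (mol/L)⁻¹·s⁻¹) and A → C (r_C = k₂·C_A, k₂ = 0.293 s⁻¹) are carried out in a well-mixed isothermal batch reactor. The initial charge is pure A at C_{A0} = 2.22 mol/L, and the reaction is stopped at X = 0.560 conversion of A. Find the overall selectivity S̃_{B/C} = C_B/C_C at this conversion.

C_A = C_{A0}(1−X) = 0.9768 mol/L.
Along a PFR/batch, dC_C/dC_A = −r_C/(r_B+r_C) = −k₂/(k₂+k₁·C_A).
Integrating from C_{A0} to C_A: C_C = (0.293/0.896)·ln[(0.293+0.896·2.22)/(0.293+0.896·0.977)] = 0.3270·ln(2.282/1.168) = 0.2190 mol/L.
Then C_B = (C_{A0}−C_A) − C_C = 1.243 − 0.2190 = 1.024 mol/L.
S̃_{B/C} = C_B/C_C = 1.024/0.2190 = 4.68.

4.68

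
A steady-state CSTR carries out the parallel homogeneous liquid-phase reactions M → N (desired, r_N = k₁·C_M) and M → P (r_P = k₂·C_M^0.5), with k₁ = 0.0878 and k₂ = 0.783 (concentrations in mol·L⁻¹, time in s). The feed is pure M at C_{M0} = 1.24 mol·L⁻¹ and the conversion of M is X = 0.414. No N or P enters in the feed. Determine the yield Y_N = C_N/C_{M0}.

0.0361

Exit C_M = C_{M0}(1−X) = 1.24×0.586 = 0.7266 mol·L⁻¹.
Rates in a CSTR are evaluated at the outlet concentration: r_N = 0.0878×0.7266 = 0.06380, r_P = 0.783×0.7266^0.5 = 0.6675.
Fraction of consumed M going to N: r_N/(r_N+r_P) = 0.08725.
C_N = 0.08725·C_{M0}·X = 0.08725×1.24×0.414 = 0.0448 mol·L⁻¹; Y_N = C_N/C_{M0} = 0.0361.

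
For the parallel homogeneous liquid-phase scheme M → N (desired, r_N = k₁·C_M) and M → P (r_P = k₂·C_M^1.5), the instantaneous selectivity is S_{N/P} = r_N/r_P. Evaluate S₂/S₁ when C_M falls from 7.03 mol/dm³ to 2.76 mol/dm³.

S_{N/P} = (k₁/k₂)·C_M^-0.5, so S₂/S₁ = (C_{M,2}/C_{M,1})^-0.5.
= (2.76/7.03)^(-0.5) = (0.3926)^(-0.5) = 1.60.

1.60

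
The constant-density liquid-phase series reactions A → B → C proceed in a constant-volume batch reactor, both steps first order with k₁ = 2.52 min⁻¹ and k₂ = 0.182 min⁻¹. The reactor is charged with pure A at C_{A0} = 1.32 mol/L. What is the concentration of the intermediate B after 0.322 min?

0.710 mol/L

For first-order series with pure A initially, C_B(t) = k₁C_{A0}/(k₂−k₁)·(e^(−k₁t) − e^(−k₂t)).
e^(−k₁t) = e^(−2.52×0.322) = e^(−0.8114) = 0.4442; e^(−k₂t) = e^(−0.05860) = 0.9431.
C_B = 2.52×1.32/(0.182−2.52) × (0.4442−0.9431) = (-1.423)×(-0.4989) = 0.7098 mol/L.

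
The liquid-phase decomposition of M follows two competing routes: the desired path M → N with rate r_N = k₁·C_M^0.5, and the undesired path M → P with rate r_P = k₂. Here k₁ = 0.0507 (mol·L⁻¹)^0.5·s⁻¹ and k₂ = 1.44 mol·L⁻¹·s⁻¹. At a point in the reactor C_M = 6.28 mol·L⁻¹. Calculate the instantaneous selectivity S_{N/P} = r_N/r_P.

S_{N/P} = r_N/r_P = (k₁·C_M^0.5)/(k₂) = (k₁/k₂)·C_M^0.5.
= (0.0507×6.280^0.5) / (1.44) = 0.1271/1.440 = 0.0882.

0.0882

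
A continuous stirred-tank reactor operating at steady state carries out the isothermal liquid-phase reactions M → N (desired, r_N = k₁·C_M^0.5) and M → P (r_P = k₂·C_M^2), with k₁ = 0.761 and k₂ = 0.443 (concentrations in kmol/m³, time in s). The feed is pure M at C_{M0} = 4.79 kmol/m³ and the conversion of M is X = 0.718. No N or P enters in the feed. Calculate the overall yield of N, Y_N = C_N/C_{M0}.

0.375

Exit C_M = C_{M0}(1−X) = 4.79×0.282 = 1.351 kmol/m³.
In a CSTR the entire volume is at exit conditions, so r_N = 0.761×1.351^0.5 = 0.8845 and r_P = 0.443×1.351^2 = 0.8083.
Fraction of consumed M going to N: r_N/(r_N+r_P) = 0.5225.
C_N = 0.5225·C_{M0}·X = 0.5225×4.79×0.718 = 1.80 kmol/m³; Y_N = C_N/C_{M0} = 0.375.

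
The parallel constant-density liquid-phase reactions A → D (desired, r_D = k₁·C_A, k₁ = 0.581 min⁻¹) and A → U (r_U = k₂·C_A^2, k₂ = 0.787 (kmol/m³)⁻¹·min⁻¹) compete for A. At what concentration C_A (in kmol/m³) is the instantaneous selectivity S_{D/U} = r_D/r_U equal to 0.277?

2.67 kmol/m³

S_{D/U} = (k₁/k₂)·C_A⁻¹ ⇒ C_A = (S·k₂/k₁)^(-1).
= (0.277×0.787/0.581)^(-1) = (0.3752)^(-1) = 2.67 kmol/m³.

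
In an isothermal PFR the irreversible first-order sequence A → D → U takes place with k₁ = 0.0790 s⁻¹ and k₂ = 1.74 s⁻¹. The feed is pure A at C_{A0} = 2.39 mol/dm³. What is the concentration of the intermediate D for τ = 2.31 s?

0.0927 mol/dm³

For first-order series with pure A initially, C_D(τ) = k₁C_{A0}/(k₂−k₁)·(e^(−k₁τ) − e^(−k₂τ)).
e^(−k₁τ) = e^(−0.0790×2.31) = e^(−0.1825) = 0.8332; e^(−k₂τ) = e^(−4.019) = 0.01796.
C_D = 0.0790×2.39/(1.74−0.0790) × (0.8332−0.01796) = 0.1137×0.8152 = 0.09267 mol/dm³.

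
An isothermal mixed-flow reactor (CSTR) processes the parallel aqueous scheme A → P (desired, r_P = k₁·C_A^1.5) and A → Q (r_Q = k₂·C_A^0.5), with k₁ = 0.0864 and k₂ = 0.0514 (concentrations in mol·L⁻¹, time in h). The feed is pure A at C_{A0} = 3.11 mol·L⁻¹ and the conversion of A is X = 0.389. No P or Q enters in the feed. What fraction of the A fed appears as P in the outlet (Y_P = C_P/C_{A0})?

0.296

Exit C_A = C_{A0}(1−X) = 3.11×0.611 = 1.900 mol·L⁻¹.
A CSTR operates uniformly at the exit composition, giving r_P = 0.2263 and r_Q = 0.07085 (each k·C_A^n at C_A = 1.900).
Fraction of consumed A going to P: r_P/(r_P+r_Q) = 0.7616.
C_P = 0.7616·C_{A0}·X = 0.7616×3.11×0.389 = 0.921 mol·L⁻¹; Y_P = C_P/C_{A0} = 0.296.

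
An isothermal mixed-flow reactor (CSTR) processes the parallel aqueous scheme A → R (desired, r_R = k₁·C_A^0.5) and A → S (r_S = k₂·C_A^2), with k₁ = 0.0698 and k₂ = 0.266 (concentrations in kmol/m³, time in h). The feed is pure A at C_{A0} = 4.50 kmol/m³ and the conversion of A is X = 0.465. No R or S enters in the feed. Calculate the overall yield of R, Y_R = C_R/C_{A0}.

0.0305

Exit C_A = C_{A0}(1−X) = 4.50×0.535 = 2.407 kmol/m³.
In a CSTR the entire volume is at exit conditions, so r_R = 0.0698×2.407^0.5 = 0.1083 and r_S = 0.266×2.407^2 = 1.542.
Fraction of consumed A going to R: r_R/(r_R+r_S) = 0.06564.
C_R = 0.06564·C_{A0}·X = 0.06564×4.50×0.465 = 0.137 kmol/m³; Y_R = C_R/C_{A0} = 0.0305.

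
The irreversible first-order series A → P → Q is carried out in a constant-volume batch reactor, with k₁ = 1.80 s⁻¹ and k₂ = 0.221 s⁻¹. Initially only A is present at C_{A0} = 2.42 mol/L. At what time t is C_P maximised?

1.33 s

Setting dC_P/dt = 0 gives t_opt = ln(k₂/k₁)/(k₂−k₁).
= ln(0.221/1.80)/(0.221−1.80) = ln(0.1228)/-1.579 = -2.097/-1.579 = 1.33 s.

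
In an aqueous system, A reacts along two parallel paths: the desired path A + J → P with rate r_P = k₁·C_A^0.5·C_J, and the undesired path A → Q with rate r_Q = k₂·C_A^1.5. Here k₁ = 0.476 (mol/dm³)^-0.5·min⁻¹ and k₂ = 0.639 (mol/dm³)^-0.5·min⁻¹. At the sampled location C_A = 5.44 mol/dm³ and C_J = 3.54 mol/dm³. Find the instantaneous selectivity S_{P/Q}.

0.485

S_{P/Q} = r_P/r_Q = (k₁·C_A^0.5·C_J)/(k₂·C_A^1.5) = (k₁/k₂)·C_A⁻¹·C_J.
= (0.476×5.440^0.5×3.540) / (0.639×5.440^1.5) = 3.930/8.108 = 0.485.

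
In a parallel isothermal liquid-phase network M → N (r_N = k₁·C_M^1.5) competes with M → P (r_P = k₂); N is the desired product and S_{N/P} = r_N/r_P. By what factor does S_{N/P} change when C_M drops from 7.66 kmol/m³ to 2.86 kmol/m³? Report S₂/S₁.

0.228

S_{N/P} = (k₁/k₂)·C_M^1.5, so S₂/S₁ = (C_{M,2}/C_{M,1})^1.5.
= (2.86/7.66)^1.5 = (0.3734)^1.5 = 0.228.
Selectivity toward N falls as C_M falls — high-concentration operation is favoured.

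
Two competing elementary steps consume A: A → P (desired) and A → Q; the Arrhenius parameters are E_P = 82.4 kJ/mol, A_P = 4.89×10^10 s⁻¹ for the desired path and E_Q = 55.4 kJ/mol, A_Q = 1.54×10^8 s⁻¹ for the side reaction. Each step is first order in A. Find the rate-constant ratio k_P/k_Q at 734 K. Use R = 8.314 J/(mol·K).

With equal orders, S_{P/Q} = k_P/k_Q = (A_P/A_Q)·exp[(E_Q−E_P)/(RT)].
(E_Q−E_P)/(RT) = (55.4−82.4)×10³/(8.314×734) = -27000/6102 = -4.424.
k_P/k_Q = (4.89×10^10/1.54×10^8)·exp(-4.424) = 317.5 × 0.01198 = 3.80.

3.80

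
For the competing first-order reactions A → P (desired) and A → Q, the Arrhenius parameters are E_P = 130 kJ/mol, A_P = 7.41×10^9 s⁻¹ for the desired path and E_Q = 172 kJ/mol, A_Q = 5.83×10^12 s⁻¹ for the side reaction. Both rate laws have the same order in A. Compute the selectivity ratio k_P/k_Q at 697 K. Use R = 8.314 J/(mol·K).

1.79

Since both paths have the same order in A, the concentration cancels and S_{P/Q} = k_P/k_Q = (A_P/A_Q)·exp[(E_Q−E_P)/(RT)].
(E_Q−E_P)/(RT) = (172−130)×10³/(8.314×697) = 42000/5795 = 7.248.
k_P/k_Q = (7.41×10^9/5.83×10^12)·exp(7.248) = 0.001271 × 1405 = 1.79.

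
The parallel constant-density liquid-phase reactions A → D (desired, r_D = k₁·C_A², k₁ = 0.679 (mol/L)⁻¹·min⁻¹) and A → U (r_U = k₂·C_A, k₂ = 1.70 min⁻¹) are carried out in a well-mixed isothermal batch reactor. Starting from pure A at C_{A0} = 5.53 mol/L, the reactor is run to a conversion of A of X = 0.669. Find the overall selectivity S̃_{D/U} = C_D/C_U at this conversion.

C_A = C_{A0}(1−X) = 1.830 mol/L.
Along a PFR/batch, dC_U/dC_A = −r_U/(r_D+r_U) = −k₂/(k₂+k₁·C_A).
Integrating from C_{A0} to C_A: C_U = (1.70/0.679)·ln[(1.70+0.679·5.53)/(1.70+0.679·1.83)] = 2.504·ln(5.455/2.943) = 1.545 mol/L.
Then C_D = (C_{A0}−C_A) − C_U = 3.700 − 1.545 = 2.154 mol/L.
S̃_{D/U} = C_D/C_U = 2.154/1.545 = 1.39.

1.39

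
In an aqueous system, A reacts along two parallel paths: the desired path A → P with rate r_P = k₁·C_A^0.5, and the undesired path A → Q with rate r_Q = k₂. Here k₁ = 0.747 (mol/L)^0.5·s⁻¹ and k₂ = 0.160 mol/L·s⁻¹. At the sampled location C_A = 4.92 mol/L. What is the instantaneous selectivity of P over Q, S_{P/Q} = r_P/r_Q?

10.4

S_{P/Q} = r_P/r_Q = (k₁·C_A^0.5)/(k₂) = (k₁/k₂)·C_A^0.5.
= (0.747×4.920^0.5) / (0.160) = 1.657/0.1600 = 10.4.
Since the desired path is higher order in A, keeping C_A high (PFR or concentrated feed) favours P.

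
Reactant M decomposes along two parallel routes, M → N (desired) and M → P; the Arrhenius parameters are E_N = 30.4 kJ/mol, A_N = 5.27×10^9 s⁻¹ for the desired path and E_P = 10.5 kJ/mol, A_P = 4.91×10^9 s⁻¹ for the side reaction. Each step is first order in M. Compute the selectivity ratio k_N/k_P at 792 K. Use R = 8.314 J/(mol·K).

Since both paths have the same order in M, the concentration cancels and S_{N/P} = k_N/k_P = (A_N/A_P)·exp[(E_P−E_N)/(RT)].
(E_P−E_N)/(RT) = (10.5−30.4)×10³/(8.314×792) = -19900/6585 = -3.022.
k_N/k_P = (5.27×10^9/4.91×10^9)·exp(-3.022) = 1.073 × 0.04870 = 0.0523.

0.0523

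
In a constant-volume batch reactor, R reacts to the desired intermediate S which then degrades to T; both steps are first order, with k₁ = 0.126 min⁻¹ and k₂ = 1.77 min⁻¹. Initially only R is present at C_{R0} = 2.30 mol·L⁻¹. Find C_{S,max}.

For a first-order series the maximum intermediate yield is C_{S,max}/C_{R0} = (k₁/k₂)^[k₂/(k₂−k₁)].
= (0.126/1.77)^(1.77/(1.77−0.126)) = (0.07119)^(1.077) = 0.05814.
C_{S,max} = 0.05814×2.30 = 0.134 mol·L⁻¹.

0.134 mol·L⁻¹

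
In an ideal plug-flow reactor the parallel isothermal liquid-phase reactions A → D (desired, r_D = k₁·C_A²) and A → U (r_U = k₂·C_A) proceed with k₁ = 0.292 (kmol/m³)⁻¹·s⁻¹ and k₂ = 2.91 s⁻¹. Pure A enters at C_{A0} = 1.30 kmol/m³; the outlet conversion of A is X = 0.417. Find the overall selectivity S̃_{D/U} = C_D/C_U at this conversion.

0.103

C_A = C_{A0}(1−X) = 0.7579 kmol/m³.
Along a PFR/batch, dC_U/dC_A = −r_U/(r_D+r_U) = −k₂/(k₂+k₁·C_A).
Integrating from C_{A0} to C_A: C_U = (2.91/0.292)·ln[(2.91+0.292·1.30)/(2.91+0.292·0.758)] = 9.966·ln(3.290/3.131) = 0.4915 kmol/m³.
Then C_D = (C_{A0}−C_A) − C_U = 0.5421 − 0.4915 = 0.05063 kmol/m³.
S̃_{D/U} = C_D/C_U = 0.05063/0.4915 = 0.103.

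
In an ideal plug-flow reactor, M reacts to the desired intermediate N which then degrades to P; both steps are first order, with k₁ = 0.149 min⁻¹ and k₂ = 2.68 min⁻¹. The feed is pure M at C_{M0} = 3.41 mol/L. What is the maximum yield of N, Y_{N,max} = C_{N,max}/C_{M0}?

0.0469

For a first-order series the maximum intermediate yield is C_{N,max}/C_{M0} = (k₁/k₂)^[k₂/(k₂−k₁)].
= (0.149/2.68)^(2.68/(2.68−0.149)) = (0.05560)^(1.059) = 0.04690.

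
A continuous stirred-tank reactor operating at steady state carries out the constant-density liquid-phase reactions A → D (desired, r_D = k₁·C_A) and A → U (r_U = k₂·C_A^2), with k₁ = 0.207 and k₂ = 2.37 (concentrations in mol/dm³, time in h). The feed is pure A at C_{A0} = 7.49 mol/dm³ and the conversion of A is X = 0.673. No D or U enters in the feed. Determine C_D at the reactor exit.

0.174 mol/dm³

Exit C_A = C_{A0}(1−X) = 7.49×0.327 = 2.449 mol/dm³.
A CSTR operates uniformly at the exit composition, giving r_D = 0.5070 and r_U = 14.22 (each k·C_A^n at C_A = 2.449).
Fraction of consumed A going to D: r_D/(r_D+r_U) = 0.03443.
C_D = 0.03443·C_{A0}·X = 0.03443×7.49×0.673 = 0.174 mol/dm³.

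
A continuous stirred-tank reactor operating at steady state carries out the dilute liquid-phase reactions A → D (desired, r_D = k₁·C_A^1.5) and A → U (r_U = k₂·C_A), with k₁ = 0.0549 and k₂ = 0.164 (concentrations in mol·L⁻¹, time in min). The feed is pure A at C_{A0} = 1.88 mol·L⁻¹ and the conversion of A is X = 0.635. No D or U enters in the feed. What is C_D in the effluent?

0.259 mol·L⁻¹

Exit C_A = C_{A0}(1−X) = 1.88×0.365 = 0.6862 mol·L⁻¹.
In a CSTR the entire volume is at exit conditions, so r_D = 0.0549×0.6862^1.5 = 0.03121 and r_U = 0.164×0.6862 = 0.1125.
Fraction of consumed A going to D: r_D/(r_D+r_U) = 0.2171.
C_D = 0.2171·C_{A0}·X = 0.2171×1.88×0.635 = 0.259 mol·L⁻¹.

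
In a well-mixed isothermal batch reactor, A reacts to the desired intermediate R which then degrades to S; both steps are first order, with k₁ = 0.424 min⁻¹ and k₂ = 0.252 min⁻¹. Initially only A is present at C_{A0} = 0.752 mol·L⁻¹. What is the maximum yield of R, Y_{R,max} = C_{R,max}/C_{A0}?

0.467

Evaluating C_R at t_opt = ln(k₂/k₁)/(k₂−k₁) gives C_{R,max}/C_{A0} = (k₁/k₂)^[k₂/(k₂−k₁)].
= (0.424/0.252)^(0.252/(0.252−0.424)) = (1.683)^(-1.465) = 0.4666.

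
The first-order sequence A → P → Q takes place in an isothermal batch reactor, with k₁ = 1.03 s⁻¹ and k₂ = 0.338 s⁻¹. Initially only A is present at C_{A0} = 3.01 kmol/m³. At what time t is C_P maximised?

The intermediate peaks when r₁ = r₂, i.e. k₁e^(−k₁t) = k₂e^(−k₂t), giving t_opt = ln(k₂/k₁)/(k₂−k₁).
= ln(0.338/1.03)/(0.338−1.03) = ln(0.3282)/-0.6920 = -1.114/-0.6920 = 1.61 s.

1.61 s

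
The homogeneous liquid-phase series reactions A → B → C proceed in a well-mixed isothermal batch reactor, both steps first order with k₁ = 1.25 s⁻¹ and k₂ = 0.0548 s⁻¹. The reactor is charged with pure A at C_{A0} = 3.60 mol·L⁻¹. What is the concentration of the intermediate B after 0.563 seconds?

The intermediate concentration in a first-order A→B→C sequence is C_B = k₁C_{A0}(e^(−k₁t) − e^(−k₂t))/(k₂−k₁).
e^(−k₁t) = e^(−1.25×0.563) = e^(−0.7037) = 0.4947; e^(−k₂t) = e^(−0.03085) = 0.9696.
C_B = 1.25×3.60/(0.0548−1.25) × (0.4947−0.9696) = (-3.765)×(-0.4749) = 1.788 mol·L⁻¹.

1.79 mol·L⁻¹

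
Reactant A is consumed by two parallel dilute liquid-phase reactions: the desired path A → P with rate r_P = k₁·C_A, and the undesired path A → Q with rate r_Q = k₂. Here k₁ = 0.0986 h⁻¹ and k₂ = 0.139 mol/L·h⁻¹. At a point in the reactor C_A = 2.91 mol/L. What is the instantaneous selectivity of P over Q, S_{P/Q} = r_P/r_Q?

2.06

S_{P/Q} = r_P/r_Q = (k₁·C_A)/(k₂) = (k₁/k₂)·C_A.
= (0.0986×2.910) / (0.139) = 0.2869/0.1390 = 2.06.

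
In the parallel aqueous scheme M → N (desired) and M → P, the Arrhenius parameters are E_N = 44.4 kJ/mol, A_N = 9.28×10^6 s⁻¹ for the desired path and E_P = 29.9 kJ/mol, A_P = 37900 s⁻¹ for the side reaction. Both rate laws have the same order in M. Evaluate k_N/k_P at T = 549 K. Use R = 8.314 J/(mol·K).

10.2

With equal orders, S_{N/P} = k_N/k_P = (A_N/A_P)·exp[(E_P−E_N)/(RT)].
(E_P−E_N)/(RT) = (29.9−44.4)×10³/(8.314×549) = -14500/4564 = -3.177.
k_N/k_P = (9.28×10^6/37900)·exp(-3.177) = 244.9 × 0.04172 = 10.2.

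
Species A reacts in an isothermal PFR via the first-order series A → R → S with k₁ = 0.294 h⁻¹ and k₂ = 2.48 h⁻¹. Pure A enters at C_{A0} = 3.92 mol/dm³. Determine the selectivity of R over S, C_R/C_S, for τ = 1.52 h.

0.299

Solving the coupled first-order balances gives C_R(τ) = [k₁/(k₂−k₁)]·C_{A0}·(e^(−k₁τ) − e^(−k₂τ)).
e^(−k₁τ) = e^(−0.294×1.52) = e^(−0.4469) = 0.6396; e^(−k₂τ) = e^(−3.770) = 0.02306.
C_R = 0.294×3.92/(2.48−0.294) × (0.6396−0.02306) = 0.5272×0.6166 = 0.3251 mol/dm³.
C_A = C_{A0}e^(−k₁τ) = 2.507 mol/dm³, so C_S = C_{A0}−C_A−C_R = 1.088 mol/dm³; C_R/C_S = 0.299.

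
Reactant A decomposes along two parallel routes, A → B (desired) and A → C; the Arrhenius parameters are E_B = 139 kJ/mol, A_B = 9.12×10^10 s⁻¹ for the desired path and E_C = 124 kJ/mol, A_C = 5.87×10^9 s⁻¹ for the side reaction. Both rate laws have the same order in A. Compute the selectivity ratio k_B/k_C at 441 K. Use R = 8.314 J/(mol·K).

Since both paths have the same order in A, the concentration cancels and S_{B/C} = k_B/k_C = (A_B/A_C)·exp[(E_C−E_B)/(RT)].
(E_C−E_B)/(RT) = (124−139)×10³/(8.314×441) = -15000/3666 = -4.091.
k_B/k_C = (9.12×10^10/5.87×10^9)·exp(-4.091) = 15.54 × 0.01672 = 0.260.

0.260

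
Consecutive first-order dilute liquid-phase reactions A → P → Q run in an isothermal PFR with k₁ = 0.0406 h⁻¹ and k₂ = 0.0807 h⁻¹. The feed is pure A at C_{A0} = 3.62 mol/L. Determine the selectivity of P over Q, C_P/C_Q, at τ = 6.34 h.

Solving the coupled first-order balances gives C_P(τ) = [k₁/(k₂−k₁)]·C_{A0}·(e^(−k₁τ) − e^(−k₂τ)).
e^(−k₁τ) = e^(−0.0406×6.34) = e^(−0.2574) = 0.7731; e^(−k₂τ) = e^(−0.5116) = 0.5995.
C_P = 0.0406×3.62/(0.0807−0.0406) × (0.7731−0.5995) = 3.665×0.1735 = 0.6361 mol/L.
C_A = C_{A0}e^(−k₁τ) = 2.798 mol/L, so C_Q = C_{A0}−C_A−C_P = 0.1855 mol/L; C_P/C_Q = 3.43.

3.43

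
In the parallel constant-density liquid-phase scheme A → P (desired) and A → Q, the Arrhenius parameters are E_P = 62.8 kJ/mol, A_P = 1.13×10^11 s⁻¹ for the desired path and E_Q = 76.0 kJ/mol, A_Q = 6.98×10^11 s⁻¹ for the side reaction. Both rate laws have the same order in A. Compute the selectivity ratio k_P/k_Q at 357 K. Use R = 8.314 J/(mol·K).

Since both paths have the same order in A, the concentration cancels and S_{P/Q} = k_P/k_Q = (A_P/A_Q)·exp[(E_Q−E_P)/(RT)].
(E_Q−E_P)/(RT) = (76.0−62.8)×10³/(8.314×357) = 13200/2968 = 4.447.
k_P/k_Q = (1.13×10^11/6.98×10^11)·exp(4.447) = 0.1619 × 85.40 = 13.8.

13.8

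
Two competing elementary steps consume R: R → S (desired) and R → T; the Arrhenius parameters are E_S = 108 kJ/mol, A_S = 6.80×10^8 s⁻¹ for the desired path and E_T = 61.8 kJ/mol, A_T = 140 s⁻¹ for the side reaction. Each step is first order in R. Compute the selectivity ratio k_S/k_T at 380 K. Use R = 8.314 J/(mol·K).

With equal orders, S_{S/T} = k_S/k_T = (A_S/A_T)·exp[(E_T−E_S)/(RT)].
(E_T−E_S)/(RT) = (61.8−108)×10³/(8.314×380) = -46200/3159 = -14.62.
k_S/k_T = (6.80×10^8/140)·exp(-14.62) = 4.857×10^6 × 4.458×10^-7 = 2.17.

2.17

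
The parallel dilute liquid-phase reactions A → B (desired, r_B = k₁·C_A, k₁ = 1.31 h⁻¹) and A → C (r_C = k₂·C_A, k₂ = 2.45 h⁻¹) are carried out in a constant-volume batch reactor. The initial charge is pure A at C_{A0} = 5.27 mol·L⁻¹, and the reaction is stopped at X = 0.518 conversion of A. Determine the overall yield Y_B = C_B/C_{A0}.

0.180

C_A = C_{A0}(1−X) = 2.540 mol·L⁻¹.
Both paths are first order in A, so the instantaneous fraction to B is constant: dC_B/d(−C_A) = k₁/(k₁+k₂) = 0.3484.
C_B = 0.3484·(C_{A0}−C_A) = 0.3484×2.730 = 0.951 mol·L⁻¹.
Y_B = C_B/C_{A0} = 0.9511/5.27 = 0.180.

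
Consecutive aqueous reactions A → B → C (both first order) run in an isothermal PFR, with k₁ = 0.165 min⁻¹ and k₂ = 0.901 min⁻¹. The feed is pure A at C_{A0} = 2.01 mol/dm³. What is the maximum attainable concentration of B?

0.252 mol/dm³

Evaluating C_B at τ_opt = ln(k₂/k₁)/(k₂−k₁) gives C_{B,max}/C_{A0} = (k₁/k₂)^[k₂/(k₂−k₁)].
= (0.165/0.901)^(0.901/(0.901−0.165)) = (0.1831)^(1.224) = 0.1252.
C_{B,max} = 0.1252×2.01 = 0.252 mol/dm³.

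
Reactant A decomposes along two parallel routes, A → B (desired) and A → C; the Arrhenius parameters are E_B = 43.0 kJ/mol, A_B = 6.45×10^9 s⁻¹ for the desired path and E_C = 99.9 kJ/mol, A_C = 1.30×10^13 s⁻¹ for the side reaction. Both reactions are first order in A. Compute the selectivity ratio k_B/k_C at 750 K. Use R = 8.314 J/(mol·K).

4.56

k_B/k_C = (A_B/A_C)·exp[−(E_B−E_C)/(RT)] = (A_B/A_C)·exp[(E_C−E_B)/(RT)].
(E_C−E_B)/(RT) = (99.9−43.0)×10³/(8.314×750) = 56900/6236 = 9.125.
k_B/k_C = (6.45×10^9/1.30×10^13)·exp(9.125) = 4.962×10^-4 × 9184 = 4.56.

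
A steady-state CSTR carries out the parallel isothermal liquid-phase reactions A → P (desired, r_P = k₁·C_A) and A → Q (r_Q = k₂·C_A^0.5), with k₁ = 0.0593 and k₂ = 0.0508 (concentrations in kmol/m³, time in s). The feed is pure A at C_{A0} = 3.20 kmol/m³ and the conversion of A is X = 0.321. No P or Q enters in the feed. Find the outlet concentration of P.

Exit C_A = C_{A0}(1−X) = 3.20×0.679 = 2.173 kmol/m³.
Rates in a CSTR are evaluated at the outlet concentration: r_P = 0.0593×2.173 = 0.1288, r_Q = 0.0508×2.173^0.5 = 0.07488.
Fraction of consumed A going to P: r_P/(r_P+r_Q) = 0.6324.
C_P = 0.6324·C_{A0}·X = 0.6324×3.20×0.321 = 0.650 kmol/m³.

0.650 kmol/m³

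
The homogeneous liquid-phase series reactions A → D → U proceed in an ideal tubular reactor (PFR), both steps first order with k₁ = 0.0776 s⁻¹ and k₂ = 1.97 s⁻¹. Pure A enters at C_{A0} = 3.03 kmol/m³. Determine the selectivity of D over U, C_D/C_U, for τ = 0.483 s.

1.80

The intermediate concentration in a first-order A→B→C sequence is C_D = k₁C_{A0}(e^(−k₁τ) − e^(−k₂τ))/(k₂−k₁).
e^(−k₁τ) = e^(−0.0776×0.483) = e^(−0.03748) = 0.9632; e^(−k₂τ) = e^(−0.9515) = 0.3862.
C_D = 0.0776×3.03/(1.97−0.0776) × (0.9632−0.3862) = 0.1242×0.5771 = 0.07170 kmol/m³.
C_A = C_{A0}e^(−k₁τ) = 2.919 kmol/m³, so C_U = C_{A0}−C_A−C_D = 0.03977 kmol/m³; C_D/C_U = 1.80.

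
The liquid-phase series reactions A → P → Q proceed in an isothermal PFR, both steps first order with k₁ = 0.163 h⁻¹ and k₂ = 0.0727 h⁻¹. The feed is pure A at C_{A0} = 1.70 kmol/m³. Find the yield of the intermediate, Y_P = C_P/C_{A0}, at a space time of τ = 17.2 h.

0.408

For first-order series with pure A initially, C_P(τ) = k₁C_{A0}/(k₂−k₁)·(e^(−k₁τ) − e^(−k₂τ)).
e^(−k₁τ) = e^(−0.163×17.2) = e^(−2.804) = 0.06059; e^(−k₂τ) = e^(−1.250) = 0.2864.
C_P = 0.163×1.70/(0.0727−0.163) × (0.06059−0.2864) = (-3.069)×(-0.2258) = 0.6929 kmol/m³.
Y_P = C_P/C_{A0} = 0.6929/1.70 = 0.408.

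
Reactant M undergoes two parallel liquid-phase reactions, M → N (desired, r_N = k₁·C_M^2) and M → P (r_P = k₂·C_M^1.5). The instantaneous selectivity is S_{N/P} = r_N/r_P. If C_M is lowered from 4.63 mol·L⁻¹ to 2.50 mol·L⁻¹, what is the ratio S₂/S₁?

0.735

S_{N/P} = (k₁/k₂)·C_M^0.5, so S₂/S₁ = (C_{M,2}/C_{M,1})^0.5.
= (2.50/4.63)^0.5 = (0.5400)^0.5 = 0.735.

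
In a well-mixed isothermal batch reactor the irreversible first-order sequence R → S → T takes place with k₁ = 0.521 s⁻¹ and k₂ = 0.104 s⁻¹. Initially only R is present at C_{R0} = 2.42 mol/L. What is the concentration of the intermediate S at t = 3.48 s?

Solving the coupled first-order balances gives C_S(t) = [k₁/(k₂−k₁)]·C_{R0}·(e^(−k₁t) − e^(−k₂t)).
e^(−k₁t) = e^(−0.521×3.48) = e^(−1.813) = 0.1632; e^(−k₂t) = e^(−0.3619) = 0.6963.
C_S = 0.521×2.42/(0.104−0.521) × (0.1632−0.6963) = (-3.024)×(-0.5332) = 1.612 mol/L.

1.61 mol/L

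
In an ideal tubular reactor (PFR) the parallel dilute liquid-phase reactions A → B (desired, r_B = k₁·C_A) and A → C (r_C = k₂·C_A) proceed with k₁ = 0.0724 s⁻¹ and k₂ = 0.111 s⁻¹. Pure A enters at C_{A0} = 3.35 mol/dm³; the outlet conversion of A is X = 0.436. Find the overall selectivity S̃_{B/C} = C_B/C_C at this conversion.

C_A = C_{A0}(1−X) = 1.889 mol/dm³.
Both paths are first order in A, so the instantaneous fraction to B is constant: dC_B/d(−C_A) = k₁/(k₁+k₂) = 0.3948.
C_B = 0.3948·(C_{A0}−C_A) = 0.3948×1.461 = 0.577 mol/dm³.
C_C = (C_{A0}−C_A)−C_B = 0.8840 mol/dm³; S̃_{B/C} = 0.5766/0.8840 = 0.652.

0.652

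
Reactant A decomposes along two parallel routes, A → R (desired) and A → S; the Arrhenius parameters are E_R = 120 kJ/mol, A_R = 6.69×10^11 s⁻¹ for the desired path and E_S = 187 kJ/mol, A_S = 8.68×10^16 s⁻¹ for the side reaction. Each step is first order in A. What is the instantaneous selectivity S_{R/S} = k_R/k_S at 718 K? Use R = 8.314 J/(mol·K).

Since both paths have the same order in A, the concentration cancels and S_{R/S} = k_R/k_S = (A_R/A_S)·exp[(E_S−E_R)/(RT)].
(E_S−E_R)/(RT) = (187−120)×10³/(8.314×718) = 67000/5969 = 11.22.
k_R/k_S = (6.69×10^11/8.68×10^16)·exp(11.22) = 7.707×10^-6 × 74893 = 0.577.

0.577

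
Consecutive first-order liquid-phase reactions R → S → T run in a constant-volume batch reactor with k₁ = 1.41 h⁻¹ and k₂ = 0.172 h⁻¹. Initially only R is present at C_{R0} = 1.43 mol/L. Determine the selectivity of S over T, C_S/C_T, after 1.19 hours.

7.31

The intermediate concentration in a first-order A→B→C sequence is C_S = k₁C_{R0}(e^(−k₁t) − e^(−k₂t))/(k₂−k₁).
e^(−k₁t) = e^(−1.41×1.19) = e^(−1.678) = 0.1868; e^(−k₂t) = e^(−0.2047) = 0.8149.
C_S = 1.41×1.43/(0.172−1.41) × (0.1868−0.8149) = (-1.629)×(-0.6281) = 1.023 mol/L.
C_R = C_{R0}e^(−k₁t) = 0.2671 mol/L, so C_T = C_{R0}−C_R−C_S = 0.1399 mol/L; C_S/C_T = 7.31.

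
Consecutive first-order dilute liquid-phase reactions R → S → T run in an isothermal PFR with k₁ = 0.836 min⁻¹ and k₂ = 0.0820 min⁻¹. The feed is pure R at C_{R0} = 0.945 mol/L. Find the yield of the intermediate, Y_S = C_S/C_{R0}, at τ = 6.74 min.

0.634

Solving the coupled first-order balances gives C_S(τ) = [k₁/(k₂−k₁)]·C_{R0}·(e^(−k₁τ) − e^(−k₂τ)).
e^(−k₁τ) = e^(−0.836×6.74) = e^(−5.635) = 0.003572; e^(−k₂τ) = e^(−0.5527) = 0.5754.
C_S = 0.836×0.945/(0.0820−0.836) × (0.003572−0.5754) = (-1.048)×(-0.5718) = 0.5992 mol/L.
Y_S = C_S/C_{R0} = 0.5992/0.945 = 0.634.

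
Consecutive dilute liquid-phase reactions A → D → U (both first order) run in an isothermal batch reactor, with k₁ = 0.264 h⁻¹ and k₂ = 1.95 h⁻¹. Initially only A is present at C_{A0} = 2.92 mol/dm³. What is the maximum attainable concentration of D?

Evaluating C_D at t_opt = ln(k₂/k₁)/(k₂−k₁) gives C_{D,max}/C_{A0} = (k₁/k₂)^[k₂/(k₂−k₁)].
= (0.264/1.95)^(1.95/(1.95−0.264)) = (0.1354)^(1.157) = 0.09899.
C_{D,max} = 0.09899×2.92 = 0.289 mol/dm³.

0.289 mol/dm³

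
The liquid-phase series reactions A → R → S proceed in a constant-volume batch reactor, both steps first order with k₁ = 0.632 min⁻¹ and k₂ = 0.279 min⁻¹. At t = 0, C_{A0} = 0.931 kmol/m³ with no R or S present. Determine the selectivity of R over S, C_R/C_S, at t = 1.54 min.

3.66

Solving the coupled first-order balances gives C_R(t) = [k₁/(k₂−k₁)]·C_{A0}·(e^(−k₁t) − e^(−k₂t)).
e^(−k₁t) = e^(−0.632×1.54) = e^(−0.9733) = 0.3778; e^(−k₂t) = e^(−0.4297) = 0.6507.
C_R = 0.632×0.931/(0.279−0.632) × (0.3778−0.6507) = (-1.667)×(-0.2729) = 0.4549 kmol/m³.
C_A = C_{A0}e^(−k₁t) = 0.3518 kmol/m³, so C_S = C_{A0}−C_A−C_R = 0.1244 kmol/m³; C_R/C_S = 3.66.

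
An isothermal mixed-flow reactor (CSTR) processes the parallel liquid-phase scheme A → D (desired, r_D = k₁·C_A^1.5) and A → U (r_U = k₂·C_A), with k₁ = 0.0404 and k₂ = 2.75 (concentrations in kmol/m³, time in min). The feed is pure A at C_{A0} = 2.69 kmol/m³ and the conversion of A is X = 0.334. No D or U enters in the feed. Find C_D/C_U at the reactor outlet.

Exit C_A = C_{A0}(1−X) = 2.69×0.666 = 1.792 kmol/m³.
Rates in a CSTR are evaluated at the outlet concentration: r_D = 0.0404×1.792^1.5 = 0.09688, r_U = 2.75×1.792 = 4.927.
Overall selectivity = C_D/C_U = r_Dτ/(r_Uτ) = r_D/r_U = 0.0197.

0.0197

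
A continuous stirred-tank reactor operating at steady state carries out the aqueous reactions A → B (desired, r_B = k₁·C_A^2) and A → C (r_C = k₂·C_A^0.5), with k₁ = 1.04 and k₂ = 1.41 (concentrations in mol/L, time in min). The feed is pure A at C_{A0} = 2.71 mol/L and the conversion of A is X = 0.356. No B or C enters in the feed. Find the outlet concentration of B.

Exit C_A = C_{A0}(1−X) = 2.71×0.644 = 1.745 mol/L.
Rates in a CSTR are evaluated at the outlet concentration: r_B = 1.04×1.745^2 = 3.168, r_C = 1.41×1.745^0.5 = 1.863.
Fraction of consumed A going to B: r_B/(r_B+r_C) = 0.6297.
C_B = 0.6297·C_{A0}·X = 0.6297×2.71×0.356 = 0.608 mol/L.

0.608 mol/L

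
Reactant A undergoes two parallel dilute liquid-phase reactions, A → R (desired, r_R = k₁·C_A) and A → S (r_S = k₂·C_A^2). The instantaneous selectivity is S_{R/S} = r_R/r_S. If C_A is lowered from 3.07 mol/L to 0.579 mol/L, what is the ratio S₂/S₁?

5.30

S_{R/S} = (k₁/k₂)·C_A⁻¹, so S₂/S₁ = (C_{A,2}/C_{A,1})⁻¹.
= 3.07/0.579 = 5.30.
Selectivity toward R rises as C_A falls — low-concentration operation is favoured.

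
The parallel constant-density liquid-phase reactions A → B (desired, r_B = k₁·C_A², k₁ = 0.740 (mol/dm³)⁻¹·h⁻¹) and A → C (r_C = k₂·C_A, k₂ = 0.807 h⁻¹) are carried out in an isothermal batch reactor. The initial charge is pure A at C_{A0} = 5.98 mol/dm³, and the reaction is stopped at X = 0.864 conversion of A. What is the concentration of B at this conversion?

3.74 mol/dm³

C_A = C_{A0}(1−X) = 0.8133 mol/dm³.
Along a PFR/batch, dC_C/dC_A = −r_C/(r_B+r_C) = −k₂/(k₂+k₁·C_A).
Integrating from C_{A0} to C_A: C_C = (0.807/0.740)·ln[(0.807+0.740·5.98)/(0.807+0.740·0.813)] = 1.091·ln(5.232/1.409) = 1.431 mol/dm³.
Then C_B = (C_{A0}−C_A) − C_C = 5.167 − 1.431 = 3.736 mol/dm³.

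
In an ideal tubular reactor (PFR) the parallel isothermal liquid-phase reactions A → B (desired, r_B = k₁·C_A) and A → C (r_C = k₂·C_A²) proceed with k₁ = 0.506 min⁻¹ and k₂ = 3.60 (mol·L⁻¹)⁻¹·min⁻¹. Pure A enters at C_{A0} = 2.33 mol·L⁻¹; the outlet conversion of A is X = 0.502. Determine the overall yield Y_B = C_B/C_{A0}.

C_A = C_{A0}(1−X) = 1.160 mol·L⁻¹.
Along a PFR/batch, dC_B/dC_A = −r_B/(r_B+r_C) = −k₁/(k₁+k₂·C_A).
Integrating from C_{A0} to C_A: C_B = (0.506/3.60)·ln[(0.506+3.60·2.33)/(0.506+3.60·1.16)] = 0.1406·ln(8.894/4.683) = 0.09015 mol·L⁻¹.
Y_B = C_B/C_{A0} = 0.09015/2.33 = 0.0387.

0.0387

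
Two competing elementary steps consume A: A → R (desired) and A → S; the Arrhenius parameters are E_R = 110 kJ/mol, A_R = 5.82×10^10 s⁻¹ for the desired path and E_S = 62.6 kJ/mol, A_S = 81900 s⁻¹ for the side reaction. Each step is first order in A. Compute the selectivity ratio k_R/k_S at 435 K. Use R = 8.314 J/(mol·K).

1.44

k_R/k_S = (A_R/A_S)·exp[−(E_R−E_S)/(RT)] = (A_R/A_S)·exp[(E_S−E_R)/(RT)].
(E_S−E_R)/(RT) = (62.6−110)×10³/(8.314×435) = -47400/3617 = -13.11.
k_R/k_S = (5.82×10^10/81900)·exp(-13.11) = 7.106×10^5 × 2.032×10^-6 = 1.44.
Since E_R > E_S, raising the temperature improves selectivity toward R.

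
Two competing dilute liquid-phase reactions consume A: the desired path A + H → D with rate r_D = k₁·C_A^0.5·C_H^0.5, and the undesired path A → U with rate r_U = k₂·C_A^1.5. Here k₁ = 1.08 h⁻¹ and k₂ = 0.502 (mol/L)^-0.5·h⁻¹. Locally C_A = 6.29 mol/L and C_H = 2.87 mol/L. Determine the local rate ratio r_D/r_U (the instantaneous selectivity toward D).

S_{D/U} = r_D/r_U = (k₁·C_A^0.5·C_H^0.5)/(k₂·C_A^1.5) = (k₁/k₂)·C_A⁻¹·C_H^0.5.
= (1.08×6.290^0.5×2.870^0.5) / (0.502×6.290^1.5) = 4.589/7.919 = 0.579.

0.579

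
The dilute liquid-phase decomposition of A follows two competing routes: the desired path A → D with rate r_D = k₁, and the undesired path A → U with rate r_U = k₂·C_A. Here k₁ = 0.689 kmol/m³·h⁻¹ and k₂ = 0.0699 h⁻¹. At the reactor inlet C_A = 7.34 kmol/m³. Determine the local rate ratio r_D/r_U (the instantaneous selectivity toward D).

S_{D/U} = r_D/r_U = (k₁)/(k₂·C_A) = (k₁/k₂)·C_A⁻¹.
= (0.689) / (0.0699×7.340) = 0.6890/0.5131 = 1.34.

1.34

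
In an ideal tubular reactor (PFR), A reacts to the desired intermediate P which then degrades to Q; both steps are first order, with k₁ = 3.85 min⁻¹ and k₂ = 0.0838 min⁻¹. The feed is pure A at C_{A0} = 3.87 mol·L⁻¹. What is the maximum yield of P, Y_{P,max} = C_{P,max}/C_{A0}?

0.918

For a first-order series the maximum intermediate yield is C_{P,max}/C_{A0} = (k₁/k₂)^[k₂/(k₂−k₁)].
= (3.85/0.0838)^(0.0838/(0.0838−3.85)) = (45.94)^(-0.02225) = 0.9184.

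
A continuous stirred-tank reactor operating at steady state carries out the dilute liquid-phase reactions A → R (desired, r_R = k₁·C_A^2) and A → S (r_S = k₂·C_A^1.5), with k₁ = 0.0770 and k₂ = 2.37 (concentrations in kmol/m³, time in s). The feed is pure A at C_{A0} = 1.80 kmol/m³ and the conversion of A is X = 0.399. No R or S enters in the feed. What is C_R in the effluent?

Exit C_A = C_{A0}(1−X) = 1.80×0.601 = 1.082 kmol/m³.
Rates in a CSTR are evaluated at the outlet concentration: r_R = 0.0770×1.082^2 = 0.09011, r_S = 2.37×1.082^1.5 = 2.667.
Fraction of consumed A going to R: r_R/(r_R+r_S) = 0.03269.
C_R = 0.03269·C_{A0}·X = 0.03269×1.80×0.399 = 0.0235 kmol/m³.

0.0235 kmol/m³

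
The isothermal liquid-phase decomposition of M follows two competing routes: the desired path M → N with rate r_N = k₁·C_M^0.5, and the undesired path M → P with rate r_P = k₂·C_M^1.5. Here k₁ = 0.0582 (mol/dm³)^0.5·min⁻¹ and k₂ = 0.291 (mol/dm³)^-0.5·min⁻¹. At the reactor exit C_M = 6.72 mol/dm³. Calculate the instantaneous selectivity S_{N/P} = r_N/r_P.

S_{N/P} = r_N/r_P = (k₁·C_M^0.5)/(k₂·C_M^1.5) = (k₁/k₂)·C_M⁻¹.
= (0.0582×6.720^0.5) / (0.291×6.720^1.5) = 0.1509/5.069 = 0.0298.
The undesired path is higher order in M, so low C_M (CSTR or dilute feed) favours N.

0.0298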